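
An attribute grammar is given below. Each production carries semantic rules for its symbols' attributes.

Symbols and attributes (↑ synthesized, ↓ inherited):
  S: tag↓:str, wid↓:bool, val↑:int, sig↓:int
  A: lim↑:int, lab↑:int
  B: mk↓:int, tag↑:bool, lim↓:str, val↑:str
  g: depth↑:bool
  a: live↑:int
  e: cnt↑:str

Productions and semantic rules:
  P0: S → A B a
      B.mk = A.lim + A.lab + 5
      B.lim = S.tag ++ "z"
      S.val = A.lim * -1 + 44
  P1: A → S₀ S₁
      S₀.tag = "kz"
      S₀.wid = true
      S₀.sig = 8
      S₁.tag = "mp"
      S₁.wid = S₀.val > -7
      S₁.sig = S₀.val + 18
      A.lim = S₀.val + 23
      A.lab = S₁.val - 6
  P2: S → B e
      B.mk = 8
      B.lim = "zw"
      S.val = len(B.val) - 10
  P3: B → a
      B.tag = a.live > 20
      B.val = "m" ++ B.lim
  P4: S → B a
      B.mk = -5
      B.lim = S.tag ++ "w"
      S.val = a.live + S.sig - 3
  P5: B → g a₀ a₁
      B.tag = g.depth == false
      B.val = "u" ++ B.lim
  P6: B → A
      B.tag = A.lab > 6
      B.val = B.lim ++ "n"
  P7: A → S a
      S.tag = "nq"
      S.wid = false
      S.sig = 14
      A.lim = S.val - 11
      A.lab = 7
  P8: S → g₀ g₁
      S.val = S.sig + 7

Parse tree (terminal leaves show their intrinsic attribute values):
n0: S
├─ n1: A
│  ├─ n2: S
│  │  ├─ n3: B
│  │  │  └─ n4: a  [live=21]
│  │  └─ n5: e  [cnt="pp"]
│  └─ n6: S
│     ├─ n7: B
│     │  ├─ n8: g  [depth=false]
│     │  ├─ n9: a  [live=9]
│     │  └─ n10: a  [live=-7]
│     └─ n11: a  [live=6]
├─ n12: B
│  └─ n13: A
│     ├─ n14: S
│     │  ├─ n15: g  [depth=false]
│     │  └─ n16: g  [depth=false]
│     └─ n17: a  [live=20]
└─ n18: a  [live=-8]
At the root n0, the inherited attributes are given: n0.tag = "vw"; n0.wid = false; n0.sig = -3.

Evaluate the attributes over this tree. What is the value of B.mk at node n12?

29

1. n0.tag = "vw"  [given at root]
2. n0.wid = false  [given at root]
3. n0.sig = -3  [given at root]
4. n2.tag = "kz"  ["kz"]
5. n2.wid = true  [true]
6. n2.sig = 8  [8]
7. n3.mk = 8  [8]
8. n3.lim = "zw"  ["zw"]
9. n4.live = 21  [terminal]
10. n3.tag = true  [a.live > 20]
11. n3.val = "mzw"  ["m" ++ B.lim]
12. n5.cnt = "pp"  [terminal]
13. n2.val = -7  [len(B.val) - 10]
14. n6.tag = "mp"  ["mp"]
15. n6.wid = false  [S₀.val > -7]
16. n6.sig = 11  [S₀.val + 18]
17. n7.mk = -5  [-5]
18. n7.lim = "mpw"  [S.tag ++ "w"]
19. n8.depth = false  [terminal]
20. n9.live = 9  [terminal]
21. n10.live = -7  [terminal]
22. n7.tag = true  [g.depth == false]
23. n7.val = "umpw"  ["u" ++ B.lim]
24. n11.live = 6  [terminal]
25. n6.val = 14  [a.live + S.sig - 3]
26. n1.lim = 16  [S₀.val + 23]
27. n1.lab = 8  [S₁.val - 6]
28. n12.mk = 29  [A.lim + A.lab + 5]
29. n12.lim = "vwz"  [S.tag ++ "z"]
30. n14.tag = "nq"  ["nq"]
31. n14.wid = false  [false]
32. n14.sig = 14  [14]
33. n15.depth = false  [terminal]
34. n16.depth = false  [terminal]
35. n14.val = 21  [S.sig + 7]
36. n17.live = 20  [terminal]
37. n13.lim = 10  [S.val - 11]
38. n13.lab = 7  [7]
39. n12.tag = true  [A.lab > 6]
40. n12.val = "vwzn"  [B.lim ++ "n"]
41. n18.live = -8  [terminal]
42. n0.val = 28  [A.lim * -1 + 44]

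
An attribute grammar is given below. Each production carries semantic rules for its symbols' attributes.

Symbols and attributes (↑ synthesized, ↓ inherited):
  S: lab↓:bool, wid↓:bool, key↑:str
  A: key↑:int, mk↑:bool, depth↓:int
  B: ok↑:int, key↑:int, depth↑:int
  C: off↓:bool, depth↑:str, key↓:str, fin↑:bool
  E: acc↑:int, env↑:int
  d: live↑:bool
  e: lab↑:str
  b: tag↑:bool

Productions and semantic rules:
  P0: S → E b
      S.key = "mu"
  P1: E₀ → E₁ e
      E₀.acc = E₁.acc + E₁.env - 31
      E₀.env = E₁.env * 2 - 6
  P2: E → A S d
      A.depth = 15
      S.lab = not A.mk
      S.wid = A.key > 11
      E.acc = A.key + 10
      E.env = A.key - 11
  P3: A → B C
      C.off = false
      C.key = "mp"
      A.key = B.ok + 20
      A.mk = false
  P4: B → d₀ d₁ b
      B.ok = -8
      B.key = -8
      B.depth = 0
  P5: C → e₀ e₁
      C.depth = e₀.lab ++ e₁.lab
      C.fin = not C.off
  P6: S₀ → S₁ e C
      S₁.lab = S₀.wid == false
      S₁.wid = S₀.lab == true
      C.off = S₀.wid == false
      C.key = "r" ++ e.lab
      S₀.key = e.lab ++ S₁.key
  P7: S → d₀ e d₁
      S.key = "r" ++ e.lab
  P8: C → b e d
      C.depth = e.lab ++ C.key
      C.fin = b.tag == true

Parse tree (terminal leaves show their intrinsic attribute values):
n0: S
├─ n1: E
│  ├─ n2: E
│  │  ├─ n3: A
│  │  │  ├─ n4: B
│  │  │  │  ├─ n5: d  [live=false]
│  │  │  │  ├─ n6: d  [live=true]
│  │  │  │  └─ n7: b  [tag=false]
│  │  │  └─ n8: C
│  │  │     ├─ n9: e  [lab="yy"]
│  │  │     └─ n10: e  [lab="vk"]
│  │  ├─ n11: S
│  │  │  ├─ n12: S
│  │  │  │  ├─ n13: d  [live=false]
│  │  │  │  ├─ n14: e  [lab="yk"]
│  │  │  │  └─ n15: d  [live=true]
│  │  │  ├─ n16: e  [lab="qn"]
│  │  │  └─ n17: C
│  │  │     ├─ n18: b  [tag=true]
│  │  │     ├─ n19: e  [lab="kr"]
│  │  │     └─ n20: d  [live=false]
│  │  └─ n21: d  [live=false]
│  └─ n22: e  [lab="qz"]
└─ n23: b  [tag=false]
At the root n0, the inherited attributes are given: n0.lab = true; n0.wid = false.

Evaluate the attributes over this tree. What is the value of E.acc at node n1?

-8

1. n0.lab = true  [given at root]
2. n0.wid = false  [given at root]
3. n3.depth = 15  [15]
4. n5.live = false  [terminal]
5. n6.live = true  [terminal]
6. n7.tag = false  [terminal]
7. n4.ok = -8  [-8]
8. n4.key = -8  [-8]
9. n4.depth = 0  [0]
10. n8.off = false  [false]
11. n8.key = "mp"  ["mp"]
12. n9.lab = "yy"  [terminal]
13. n10.lab = "vk"  [terminal]
14. n8.depth = "yyvk"  [e₀.lab ++ e₁.lab]
15. n8.fin = true  [not C.off]
16. n3.key = 12  [B.ok + 20]
17. n3.mk = false  [false]
18. n11.lab = true  [not A.mk]
19. n11.wid = true  [A.key > 11]
20. n12.lab = false  [S₀.wid == false]
21. n12.wid = true  [S₀.lab == true]
22. n13.live = false  [terminal]
23. n14.lab = "yk"  [terminal]
24. n15.live = true  [terminal]
25. n12.key = "ryk"  ["r" ++ e.lab]
26. n16.lab = "qn"  [terminal]
27. n17.off = false  [S₀.wid == false]
28. n17.key = "rqn"  ["r" ++ e.lab]
29. n18.tag = true  [terminal]
30. n19.lab = "kr"  [terminal]
31. n20.live = false  [terminal]
32. n17.depth = "krrqn"  [e.lab ++ C.key]
33. n17.fin = true  [b.tag == true]
34. n11.key = "qnryk"  [e.lab ++ S₁.key]
35. n21.live = false  [terminal]
36. n2.acc = 22  [A.key + 10]
37. n2.env = 1  [A.key - 11]
38. n22.lab = "qz"  [terminal]
39. n1.acc = -8  [E₁.acc + E₁.env - 31]
40. n1.env = -4  [E₁.env * 2 - 6]
41. n23.tag = false  [terminal]
42. n0.key = "mu"  ["mu"]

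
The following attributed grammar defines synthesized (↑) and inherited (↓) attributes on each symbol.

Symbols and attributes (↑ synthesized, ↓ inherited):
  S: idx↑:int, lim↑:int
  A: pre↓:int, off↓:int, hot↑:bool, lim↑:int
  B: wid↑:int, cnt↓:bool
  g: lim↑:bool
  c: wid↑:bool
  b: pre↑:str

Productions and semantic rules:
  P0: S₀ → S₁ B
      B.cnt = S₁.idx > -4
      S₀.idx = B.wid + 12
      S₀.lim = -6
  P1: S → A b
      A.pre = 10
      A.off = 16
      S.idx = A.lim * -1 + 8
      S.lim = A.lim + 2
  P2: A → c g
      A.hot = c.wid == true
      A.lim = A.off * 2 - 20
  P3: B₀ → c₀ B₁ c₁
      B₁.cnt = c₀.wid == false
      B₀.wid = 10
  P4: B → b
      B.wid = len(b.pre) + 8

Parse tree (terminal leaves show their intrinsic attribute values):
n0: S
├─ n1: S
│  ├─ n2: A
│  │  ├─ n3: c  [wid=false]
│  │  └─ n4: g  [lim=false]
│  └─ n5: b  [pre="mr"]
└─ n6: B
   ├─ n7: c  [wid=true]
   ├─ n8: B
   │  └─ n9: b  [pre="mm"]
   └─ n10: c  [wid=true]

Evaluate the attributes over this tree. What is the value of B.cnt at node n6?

false

1. n2.pre = 10  [10]
2. n2.off = 16  [16]
3. n3.wid = false  [terminal]
4. n4.lim = false  [terminal]
5. n2.hot = false  [c.wid == true]
6. n2.lim = 12  [A.off * 2 - 20]
7. n5.pre = "mr"  [terminal]
8. n1.idx = -4  [A.lim * -1 + 8]
9. n1.lim = 14  [A.lim + 2]
10. n6.cnt = false  [S₁.idx > -4]
11. n7.wid = true  [terminal]
12. n8.cnt = false  [c₀.wid == false]
13. n9.pre = "mm"  [terminal]
14. n8.wid = 10  [len(b.pre) + 8]
15. n10.wid = true  [terminal]
16. n6.wid = 10  [10]
17. n0.idx = 22  [B.wid + 12]
18. n0.lim = -6  [-6]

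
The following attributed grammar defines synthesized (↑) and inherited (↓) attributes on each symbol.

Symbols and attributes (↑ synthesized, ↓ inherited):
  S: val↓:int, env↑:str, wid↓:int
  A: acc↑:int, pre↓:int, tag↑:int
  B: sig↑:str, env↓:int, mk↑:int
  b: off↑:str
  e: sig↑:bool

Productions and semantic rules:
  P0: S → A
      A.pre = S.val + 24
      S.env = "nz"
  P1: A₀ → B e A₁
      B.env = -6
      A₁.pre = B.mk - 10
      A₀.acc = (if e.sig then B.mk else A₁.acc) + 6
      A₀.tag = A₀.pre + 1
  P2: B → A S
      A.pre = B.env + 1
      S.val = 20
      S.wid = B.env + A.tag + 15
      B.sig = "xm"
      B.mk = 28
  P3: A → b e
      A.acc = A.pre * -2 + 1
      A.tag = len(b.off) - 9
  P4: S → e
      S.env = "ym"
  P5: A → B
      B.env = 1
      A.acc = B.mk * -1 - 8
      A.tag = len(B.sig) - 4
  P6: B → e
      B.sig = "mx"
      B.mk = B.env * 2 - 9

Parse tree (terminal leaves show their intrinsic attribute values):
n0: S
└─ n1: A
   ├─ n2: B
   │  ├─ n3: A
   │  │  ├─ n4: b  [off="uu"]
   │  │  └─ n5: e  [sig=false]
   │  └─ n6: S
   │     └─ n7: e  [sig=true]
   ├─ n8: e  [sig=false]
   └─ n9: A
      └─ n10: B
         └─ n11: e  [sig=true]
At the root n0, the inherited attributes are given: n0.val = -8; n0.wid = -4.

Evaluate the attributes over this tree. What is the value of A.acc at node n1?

5

1. n0.val = -8  [given at root]
2. n0.wid = -4  [given at root]
3. n1.pre = 16  [S.val + 24]
4. n2.env = -6  [-6]
5. n3.pre = -5  [B.env + 1]
6. n4.off = "uu"  [terminal]
7. n5.sig = false  [terminal]
8. n3.acc = 11  [A.pre * -2 + 1]
9. n3.tag = -7  [len(b.off) - 9]
10. n6.val = 20  [20]
11. n6.wid = 2  [B.env + A.tag + 15]
12. n7.sig = true  [terminal]
13. n6.env = "ym"  ["ym"]
14. n2.sig = "xm"  ["xm"]
15. n2.mk = 28  [28]
16. n8.sig = false  [terminal]
17. n9.pre = 18  [B.mk - 10]
18. n10.env = 1  [1]
19. n11.sig = true  [terminal]
20. n10.sig = "mx"  ["mx"]
21. n10.mk = -7  [B.env * 2 - 9]
22. n9.acc = -1  [B.mk * -1 - 8]
23. n9.tag = -2  [len(B.sig) - 4]
24. n1.acc = 5  [(if e.sig then B.mk else A₁.acc) + 6]
25. n1.tag = 17  [A₀.pre + 1]
26. n0.env = "nz"  ["nz"]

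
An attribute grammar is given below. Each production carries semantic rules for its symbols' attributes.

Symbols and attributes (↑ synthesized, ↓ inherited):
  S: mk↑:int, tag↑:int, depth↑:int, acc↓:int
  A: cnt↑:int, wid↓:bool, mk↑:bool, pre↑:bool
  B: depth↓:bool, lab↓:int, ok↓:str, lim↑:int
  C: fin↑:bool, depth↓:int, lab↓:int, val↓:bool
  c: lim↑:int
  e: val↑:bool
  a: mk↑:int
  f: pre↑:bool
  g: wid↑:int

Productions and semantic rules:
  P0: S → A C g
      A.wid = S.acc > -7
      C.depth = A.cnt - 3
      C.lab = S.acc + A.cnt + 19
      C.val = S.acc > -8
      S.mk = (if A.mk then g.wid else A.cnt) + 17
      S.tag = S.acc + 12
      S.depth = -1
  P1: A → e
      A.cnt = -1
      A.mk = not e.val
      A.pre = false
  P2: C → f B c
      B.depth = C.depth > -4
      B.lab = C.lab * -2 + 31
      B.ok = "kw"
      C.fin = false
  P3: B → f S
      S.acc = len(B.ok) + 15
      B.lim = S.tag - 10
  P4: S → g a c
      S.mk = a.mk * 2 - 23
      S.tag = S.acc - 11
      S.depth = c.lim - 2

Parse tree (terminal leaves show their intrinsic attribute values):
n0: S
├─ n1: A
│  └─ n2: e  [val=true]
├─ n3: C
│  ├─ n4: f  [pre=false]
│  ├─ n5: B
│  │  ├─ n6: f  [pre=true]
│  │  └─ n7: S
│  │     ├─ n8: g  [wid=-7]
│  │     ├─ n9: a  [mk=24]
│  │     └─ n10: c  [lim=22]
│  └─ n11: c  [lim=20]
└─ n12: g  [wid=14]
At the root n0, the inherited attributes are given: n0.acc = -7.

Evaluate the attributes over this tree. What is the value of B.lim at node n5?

1. n0.acc = -7  [given at root]
2. n1.wid = false  [S.acc > -7]
3. n2.val = true  [terminal]
4. n1.cnt = -1  [-1]
5. n1.mk = false  [not e.val]
6. n1.pre = false  [false]
7. n3.depth = -4  [A.cnt - 3]
8. n3.lab = 11  [S.acc + A.cnt + 19]
9. n3.val = true  [S.acc > -8]
10. n4.pre = false  [terminal]
11. n5.depth = false  [C.depth > -4]
12. n5.lab = 9  [C.lab * -2 + 31]
13. n5.ok = "kw"  ["kw"]
14. n6.pre = true  [terminal]
15. n7.acc = 17  [len(B.ok) + 15]
16. n8.wid = -7  [terminal]
17. n9.mk = 24  [terminal]
18. n10.lim = 22  [terminal]
19. n7.mk = 25  [a.mk * 2 - 23]
20. n7.tag = 6  [S.acc - 11]
21. n7.depth = 20  [c.lim - 2]
22. n5.lim = -4  [S.tag - 10]
23. n11.lim = 20  [terminal]
24. n3.fin = false  [false]
25. n12.wid = 14  [terminal]
26. n0.mk = 16  [(if A.mk then g.wid else A.cnt) + 17]
27. n0.tag = 5  [S.acc + 12]
28. n0.depth = -1  [-1]

-4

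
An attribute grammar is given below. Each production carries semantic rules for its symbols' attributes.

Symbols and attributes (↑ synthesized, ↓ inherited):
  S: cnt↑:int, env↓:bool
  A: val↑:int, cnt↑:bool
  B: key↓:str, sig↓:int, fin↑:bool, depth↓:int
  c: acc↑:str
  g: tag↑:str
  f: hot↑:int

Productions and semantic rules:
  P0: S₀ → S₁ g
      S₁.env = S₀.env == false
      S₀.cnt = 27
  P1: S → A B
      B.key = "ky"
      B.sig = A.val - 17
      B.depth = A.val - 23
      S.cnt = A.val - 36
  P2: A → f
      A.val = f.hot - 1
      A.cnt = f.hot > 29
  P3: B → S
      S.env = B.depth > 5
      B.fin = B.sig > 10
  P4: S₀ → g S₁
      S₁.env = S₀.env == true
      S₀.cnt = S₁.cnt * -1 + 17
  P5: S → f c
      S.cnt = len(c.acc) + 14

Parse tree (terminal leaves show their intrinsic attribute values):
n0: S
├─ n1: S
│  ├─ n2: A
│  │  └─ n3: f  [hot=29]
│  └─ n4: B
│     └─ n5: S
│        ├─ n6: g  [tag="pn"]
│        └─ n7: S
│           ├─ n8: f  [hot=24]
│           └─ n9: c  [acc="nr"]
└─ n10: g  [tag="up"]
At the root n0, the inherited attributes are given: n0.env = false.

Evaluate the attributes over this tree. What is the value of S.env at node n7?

false

1. n0.env = false  [given at root]
2. n1.env = true  [S₀.env == false]
3. n3.hot = 29  [terminal]
4. n2.val = 28  [f.hot - 1]
5. n2.cnt = false  [f.hot > 29]
6. n4.key = "ky"  ["ky"]
7. n4.sig = 11  [A.val - 17]
8. n4.depth = 5  [A.val - 23]
9. n5.env = false  [B.depth > 5]
10. n6.tag = "pn"  [terminal]
11. n7.env = false  [S₀.env == true]
12. n8.hot = 24  [terminal]
13. n9.acc = "nr"  [terminal]
14. n7.cnt = 16  [len(c.acc) + 14]
15. n5.cnt = 1  [S₁.cnt * -1 + 17]
16. n4.fin = true  [B.sig > 10]
17. n1.cnt = -8  [A.val - 36]
18. n10.tag = "up"  [terminal]
19. n0.cnt = 27  [27]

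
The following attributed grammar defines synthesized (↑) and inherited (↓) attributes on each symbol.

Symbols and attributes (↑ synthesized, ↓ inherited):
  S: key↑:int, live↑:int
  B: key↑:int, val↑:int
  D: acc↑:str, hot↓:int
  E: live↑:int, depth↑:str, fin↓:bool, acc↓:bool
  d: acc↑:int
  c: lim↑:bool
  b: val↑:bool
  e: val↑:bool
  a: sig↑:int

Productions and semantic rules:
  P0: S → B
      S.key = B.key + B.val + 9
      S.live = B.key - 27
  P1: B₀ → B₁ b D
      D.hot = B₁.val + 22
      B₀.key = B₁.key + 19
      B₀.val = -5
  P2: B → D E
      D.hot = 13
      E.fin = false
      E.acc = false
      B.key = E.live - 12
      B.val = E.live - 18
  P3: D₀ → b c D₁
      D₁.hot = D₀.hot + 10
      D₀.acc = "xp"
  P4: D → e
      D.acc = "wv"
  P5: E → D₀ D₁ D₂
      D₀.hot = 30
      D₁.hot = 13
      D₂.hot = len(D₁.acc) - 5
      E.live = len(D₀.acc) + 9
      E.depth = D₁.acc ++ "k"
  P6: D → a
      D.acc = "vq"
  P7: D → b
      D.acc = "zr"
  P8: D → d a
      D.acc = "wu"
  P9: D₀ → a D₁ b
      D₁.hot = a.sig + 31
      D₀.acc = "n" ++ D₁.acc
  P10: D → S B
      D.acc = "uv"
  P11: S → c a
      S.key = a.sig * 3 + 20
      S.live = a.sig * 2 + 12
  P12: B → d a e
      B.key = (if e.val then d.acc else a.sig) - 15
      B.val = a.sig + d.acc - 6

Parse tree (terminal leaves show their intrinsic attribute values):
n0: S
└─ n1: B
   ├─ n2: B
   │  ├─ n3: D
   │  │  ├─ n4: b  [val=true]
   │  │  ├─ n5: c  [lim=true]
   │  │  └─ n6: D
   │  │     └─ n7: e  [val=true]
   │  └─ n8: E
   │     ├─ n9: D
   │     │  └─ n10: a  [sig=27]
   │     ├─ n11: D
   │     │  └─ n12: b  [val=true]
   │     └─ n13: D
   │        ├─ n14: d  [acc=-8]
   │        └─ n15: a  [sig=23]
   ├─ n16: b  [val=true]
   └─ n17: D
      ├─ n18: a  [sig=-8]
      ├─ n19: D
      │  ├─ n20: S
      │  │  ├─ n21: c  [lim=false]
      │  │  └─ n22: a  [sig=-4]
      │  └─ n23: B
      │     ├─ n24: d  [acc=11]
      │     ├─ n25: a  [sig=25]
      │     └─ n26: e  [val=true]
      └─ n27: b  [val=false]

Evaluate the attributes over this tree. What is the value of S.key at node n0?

22

1. n3.hot = 13  [13]
2. n4.val = true  [terminal]
3. n5.lim = true  [terminal]
4. n6.hot = 23  [D₀.hot + 10]
5. n7.val = true  [terminal]
6. n6.acc = "wv"  ["wv"]
7. n3.acc = "xp"  ["xp"]
8. n8.fin = false  [false]
9. n8.acc = false  [false]
10. n9.hot = 30  [30]
11. n10.sig = 27  [terminal]
12. n9.acc = "vq"  ["vq"]
13. n11.hot = 13  [13]
14. n12.val = true  [terminal]
15. n11.acc = "zr"  ["zr"]
16. n13.hot = -3  [len(D₁.acc) - 5]
17. n14.acc = -8  [terminal]
18. n15.sig = 23  [terminal]
19. n13.acc = "wu"  ["wu"]
20. n8.live = 11  [len(D₀.acc) + 9]
21. n8.depth = "zrk"  [D₁.acc ++ "k"]
22. n2.key = -1  [E.live - 12]
23. n2.val = -7  [E.live - 18]
24. n16.val = true  [terminal]
25. n17.hot = 15  [B₁.val + 22]
26. n18.sig = -8  [terminal]
27. n19.hot = 23  [a.sig + 31]
28. n21.lim = false  [terminal]
29. n22.sig = -4  [terminal]
30. n20.key = 8  [a.sig * 3 + 20]
31. n20.live = 4  [a.sig * 2 + 12]
32. n24.acc = 11  [terminal]
33. n25.sig = 25  [terminal]
34. n26.val = true  [terminal]
35. n23.key = -4  [(if e.val then d.acc else a.sig) - 15]
36. n23.val = 30  [a.sig + d.acc - 6]
37. n19.acc = "uv"  ["uv"]
38. n27.val = false  [terminal]
39. n17.acc = "nuv"  ["n" ++ D₁.acc]
40. n1.key = 18  [B₁.key + 19]
41. n1.val = -5  [-5]
42. n0.key = 22  [B.key + B.val + 9]
43. n0.live = -9  [B.key - 27]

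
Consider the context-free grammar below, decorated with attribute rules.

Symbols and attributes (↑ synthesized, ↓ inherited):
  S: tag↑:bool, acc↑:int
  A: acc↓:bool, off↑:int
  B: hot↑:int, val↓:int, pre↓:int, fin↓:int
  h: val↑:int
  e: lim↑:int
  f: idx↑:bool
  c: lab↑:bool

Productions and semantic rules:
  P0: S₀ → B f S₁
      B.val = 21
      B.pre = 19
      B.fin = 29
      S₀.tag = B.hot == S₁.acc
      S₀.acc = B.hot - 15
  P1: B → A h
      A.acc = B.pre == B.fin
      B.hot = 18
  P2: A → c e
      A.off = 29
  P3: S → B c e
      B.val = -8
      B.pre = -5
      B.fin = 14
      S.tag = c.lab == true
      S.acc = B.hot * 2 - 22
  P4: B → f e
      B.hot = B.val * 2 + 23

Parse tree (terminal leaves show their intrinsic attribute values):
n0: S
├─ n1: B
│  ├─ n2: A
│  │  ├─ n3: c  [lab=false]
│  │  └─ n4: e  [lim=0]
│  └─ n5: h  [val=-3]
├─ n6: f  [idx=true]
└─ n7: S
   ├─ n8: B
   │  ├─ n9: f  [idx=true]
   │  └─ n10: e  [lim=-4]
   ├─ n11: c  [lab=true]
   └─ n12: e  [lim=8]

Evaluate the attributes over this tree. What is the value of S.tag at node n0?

1. n1.val = 21  [21]
2. n1.pre = 19  [19]
3. n1.fin = 29  [29]
4. n2.acc = false  [B.pre == B.fin]
5. n3.lab = false  [terminal]
6. n4.lim = 0  [terminal]
7. n2.off = 29  [29]
8. n5.val = -3  [terminal]
9. n1.hot = 18  [18]
10. n6.idx = true  [terminal]
11. n8.val = -8  [-8]
12. n8.pre = -5  [-5]
13. n8.fin = 14  [14]
14. n9.idx = true  [terminal]
15. n10.lim = -4  [terminal]
16. n8.hot = 7  [B.val * 2 + 23]
17. n11.lab = true  [terminal]
18. n12.lim = 8  [terminal]
19. n7.tag = true  [c.lab == true]
20. n7.acc = -8  [B.hot * 2 - 22]
21. n0.tag = false  [B.hot == S₁.acc]
22. n0.acc = 3  [B.hot - 15]

false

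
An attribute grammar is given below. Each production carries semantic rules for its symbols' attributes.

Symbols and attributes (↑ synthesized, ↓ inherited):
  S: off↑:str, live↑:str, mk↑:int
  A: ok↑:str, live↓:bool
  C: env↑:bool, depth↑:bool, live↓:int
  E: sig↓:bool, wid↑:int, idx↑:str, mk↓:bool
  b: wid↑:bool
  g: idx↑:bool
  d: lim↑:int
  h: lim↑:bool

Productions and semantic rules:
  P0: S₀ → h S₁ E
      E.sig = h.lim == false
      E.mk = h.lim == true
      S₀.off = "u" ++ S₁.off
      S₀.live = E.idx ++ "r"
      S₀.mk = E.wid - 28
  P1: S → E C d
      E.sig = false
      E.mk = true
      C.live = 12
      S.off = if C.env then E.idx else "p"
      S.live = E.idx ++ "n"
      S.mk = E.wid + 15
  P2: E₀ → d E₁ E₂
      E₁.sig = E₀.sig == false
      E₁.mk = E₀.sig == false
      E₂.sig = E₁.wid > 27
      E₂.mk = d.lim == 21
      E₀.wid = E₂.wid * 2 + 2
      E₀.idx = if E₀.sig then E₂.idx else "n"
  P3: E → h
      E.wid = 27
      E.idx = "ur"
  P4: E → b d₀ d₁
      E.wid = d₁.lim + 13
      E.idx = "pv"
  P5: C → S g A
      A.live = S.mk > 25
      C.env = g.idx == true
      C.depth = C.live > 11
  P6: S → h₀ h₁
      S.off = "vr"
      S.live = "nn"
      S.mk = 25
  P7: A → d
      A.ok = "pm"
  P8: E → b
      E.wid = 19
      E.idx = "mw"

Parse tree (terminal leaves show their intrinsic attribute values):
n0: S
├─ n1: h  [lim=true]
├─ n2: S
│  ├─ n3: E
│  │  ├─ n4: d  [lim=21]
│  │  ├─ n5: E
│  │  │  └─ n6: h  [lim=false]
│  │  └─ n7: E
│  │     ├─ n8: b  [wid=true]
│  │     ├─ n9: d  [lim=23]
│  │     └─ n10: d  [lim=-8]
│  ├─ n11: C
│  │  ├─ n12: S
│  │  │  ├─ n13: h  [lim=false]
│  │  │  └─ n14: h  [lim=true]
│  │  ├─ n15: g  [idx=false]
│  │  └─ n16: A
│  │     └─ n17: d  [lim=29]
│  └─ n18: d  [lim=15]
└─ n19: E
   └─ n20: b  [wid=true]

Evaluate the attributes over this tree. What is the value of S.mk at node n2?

1. n1.lim = true  [terminal]
2. n3.sig = false  [false]
3. n3.mk = true  [true]
4. n4.lim = 21  [terminal]
5. n5.sig = true  [E₀.sig == false]
6. n5.mk = true  [E₀.sig == false]
7. n6.lim = false  [terminal]
8. n5.wid = 27  [27]
9. n5.idx = "ur"  ["ur"]
10. n7.sig = false  [E₁.wid > 27]
11. n7.mk = true  [d.lim == 21]
12. n8.wid = true  [terminal]
13. n9.lim = 23  [terminal]
14. n10.lim = -8  [terminal]
15. n7.wid = 5  [d₁.lim + 13]
16. n7.idx = "pv"  ["pv"]
17. n3.wid = 12  [E₂.wid * 2 + 2]
18. n3.idx = "n"  [if E₀.sig then E₂.idx else "n"]
19. n11.live = 12  [12]
20. n13.lim = false  [terminal]
21. n14.lim = true  [terminal]
22. n12.off = "vr"  ["vr"]
23. n12.live = "nn"  ["nn"]
24. n12.mk = 25  [25]
25. n15.idx = false  [terminal]
26. n16.live = false  [S.mk > 25]
27. n17.lim = 29  [terminal]
28. n16.ok = "pm"  ["pm"]
29. n11.env = false  [g.idx == true]
30. n11.depth = true  [C.live > 11]
31. n18.lim = 15  [terminal]
32. n2.off = "p"  [if C.env then E.idx else "p"]
33. n2.live = "nn"  [E.idx ++ "n"]
34. n2.mk = 27  [E.wid + 15]
35. n19.sig = false  [h.lim == false]
36. n19.mk = true  [h.lim == true]
37. n20.wid = true  [terminal]
38. n19.wid = 19  [19]
39. n19.idx = "mw"  ["mw"]
40. n0.off = "up"  ["u" ++ S₁.off]
41. n0.live = "mwr"  [E.idx ++ "r"]
42. n0.mk = -9  [E.wid - 28]

27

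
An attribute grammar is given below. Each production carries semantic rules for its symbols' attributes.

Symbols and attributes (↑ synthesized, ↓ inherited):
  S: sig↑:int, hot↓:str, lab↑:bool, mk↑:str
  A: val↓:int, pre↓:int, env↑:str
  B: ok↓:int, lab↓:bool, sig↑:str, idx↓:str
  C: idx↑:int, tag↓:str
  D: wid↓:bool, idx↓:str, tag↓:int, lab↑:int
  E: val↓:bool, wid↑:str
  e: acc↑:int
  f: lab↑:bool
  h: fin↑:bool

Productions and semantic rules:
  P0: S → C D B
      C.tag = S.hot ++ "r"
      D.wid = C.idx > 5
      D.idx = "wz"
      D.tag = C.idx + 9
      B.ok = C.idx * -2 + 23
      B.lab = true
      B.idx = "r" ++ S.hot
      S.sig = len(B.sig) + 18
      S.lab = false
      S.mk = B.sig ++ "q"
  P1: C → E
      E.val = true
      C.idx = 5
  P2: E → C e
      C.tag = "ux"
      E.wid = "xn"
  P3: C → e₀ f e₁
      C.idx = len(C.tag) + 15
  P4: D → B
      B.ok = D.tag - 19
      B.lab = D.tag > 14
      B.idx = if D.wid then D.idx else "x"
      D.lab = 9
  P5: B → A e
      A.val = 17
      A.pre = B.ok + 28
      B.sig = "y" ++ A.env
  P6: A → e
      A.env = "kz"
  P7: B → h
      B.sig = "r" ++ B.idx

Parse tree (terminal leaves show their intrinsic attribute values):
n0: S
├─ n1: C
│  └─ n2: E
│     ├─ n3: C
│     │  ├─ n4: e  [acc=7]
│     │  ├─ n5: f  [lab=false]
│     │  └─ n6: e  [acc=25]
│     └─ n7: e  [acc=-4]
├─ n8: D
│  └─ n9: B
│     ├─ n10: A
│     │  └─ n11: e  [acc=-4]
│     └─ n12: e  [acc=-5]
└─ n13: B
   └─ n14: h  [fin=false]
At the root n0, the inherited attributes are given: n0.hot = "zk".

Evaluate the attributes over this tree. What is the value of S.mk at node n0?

1. n0.hot = "zk"  [given at root]
2. n1.tag = "zkr"  [S.hot ++ "r"]
3. n2.val = true  [true]
4. n3.tag = "ux"  ["ux"]
5. n4.acc = 7  [terminal]
6. n5.lab = false  [terminal]
7. n6.acc = 25  [terminal]
8. n3.idx = 17  [len(C.tag) + 15]
9. n7.acc = -4  [terminal]
10. n2.wid = "xn"  ["xn"]
11. n1.idx = 5  [5]
12. n8.wid = false  [C.idx > 5]
13. n8.idx = "wz"  ["wz"]
14. n8.tag = 14  [C.idx + 9]
15. n9.ok = -5  [D.tag - 19]
16. n9.lab = false  [D.tag > 14]
17. n9.idx = "x"  [if D.wid then D.idx else "x"]
18. n10.val = 17  [17]
19. n10.pre = 23  [B.ok + 28]
20. n11.acc = -4  [terminal]
21. n10.env = "kz"  ["kz"]
22. n12.acc = -5  [terminal]
23. n9.sig = "ykz"  ["y" ++ A.env]
24. n8.lab = 9  [9]
25. n13.ok = 13  [C.idx * -2 + 23]
26. n13.lab = true  [true]
27. n13.idx = "rzk"  ["r" ++ S.hot]
28. n14.fin = false  [terminal]
29. n13.sig = "rrzk"  ["r" ++ B.idx]
30. n0.sig = 22  [len(B.sig) + 18]
31. n0.lab = false  [false]
32. n0.mk = "rrzkq"  [B.sig ++ "q"]

"rrzkq"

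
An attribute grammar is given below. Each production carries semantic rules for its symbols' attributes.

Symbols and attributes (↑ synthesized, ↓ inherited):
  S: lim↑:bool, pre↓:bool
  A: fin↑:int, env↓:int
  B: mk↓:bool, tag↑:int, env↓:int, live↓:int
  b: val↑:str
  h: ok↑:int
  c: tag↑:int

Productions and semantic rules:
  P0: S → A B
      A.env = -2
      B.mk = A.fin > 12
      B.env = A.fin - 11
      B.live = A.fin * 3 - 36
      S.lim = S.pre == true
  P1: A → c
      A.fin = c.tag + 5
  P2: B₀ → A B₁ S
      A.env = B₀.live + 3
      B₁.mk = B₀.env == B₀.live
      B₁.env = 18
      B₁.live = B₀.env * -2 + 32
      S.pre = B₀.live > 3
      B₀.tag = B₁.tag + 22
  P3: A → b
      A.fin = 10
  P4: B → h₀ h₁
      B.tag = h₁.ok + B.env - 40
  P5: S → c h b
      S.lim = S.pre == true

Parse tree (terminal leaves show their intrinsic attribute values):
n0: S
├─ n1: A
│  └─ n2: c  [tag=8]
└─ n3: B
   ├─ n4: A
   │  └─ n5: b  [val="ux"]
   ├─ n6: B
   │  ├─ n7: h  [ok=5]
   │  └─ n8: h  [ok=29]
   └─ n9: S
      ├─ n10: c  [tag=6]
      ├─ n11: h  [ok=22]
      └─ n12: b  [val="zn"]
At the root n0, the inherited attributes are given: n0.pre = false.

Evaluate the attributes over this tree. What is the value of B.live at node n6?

28

1. n0.pre = false  [given at root]
2. n1.env = -2  [-2]
3. n2.tag = 8  [terminal]
4. n1.fin = 13  [c.tag + 5]
5. n3.mk = true  [A.fin > 12]
6. n3.env = 2  [A.fin - 11]
7. n3.live = 3  [A.fin * 3 - 36]
8. n4.env = 6  [B₀.live + 3]
9. n5.val = "ux"  [terminal]
10. n4.fin = 10  [10]
11. n6.mk = false  [B₀.env == B₀.live]
12. n6.env = 18  [18]
13. n6.live = 28  [B₀.env * -2 + 32]
14. n7.ok = 5  [terminal]
15. n8.ok = 29  [terminal]
16. n6.tag = 7  [h₁.ok + B.env - 40]
17. n9.pre = false  [B₀.live > 3]
18. n10.tag = 6  [terminal]
19. n11.ok = 22  [terminal]
20. n12.val = "zn"  [terminal]
21. n9.lim = false  [S.pre == true]
22. n3.tag = 29  [B₁.tag + 22]
23. n0.lim = false  [S.pre == true]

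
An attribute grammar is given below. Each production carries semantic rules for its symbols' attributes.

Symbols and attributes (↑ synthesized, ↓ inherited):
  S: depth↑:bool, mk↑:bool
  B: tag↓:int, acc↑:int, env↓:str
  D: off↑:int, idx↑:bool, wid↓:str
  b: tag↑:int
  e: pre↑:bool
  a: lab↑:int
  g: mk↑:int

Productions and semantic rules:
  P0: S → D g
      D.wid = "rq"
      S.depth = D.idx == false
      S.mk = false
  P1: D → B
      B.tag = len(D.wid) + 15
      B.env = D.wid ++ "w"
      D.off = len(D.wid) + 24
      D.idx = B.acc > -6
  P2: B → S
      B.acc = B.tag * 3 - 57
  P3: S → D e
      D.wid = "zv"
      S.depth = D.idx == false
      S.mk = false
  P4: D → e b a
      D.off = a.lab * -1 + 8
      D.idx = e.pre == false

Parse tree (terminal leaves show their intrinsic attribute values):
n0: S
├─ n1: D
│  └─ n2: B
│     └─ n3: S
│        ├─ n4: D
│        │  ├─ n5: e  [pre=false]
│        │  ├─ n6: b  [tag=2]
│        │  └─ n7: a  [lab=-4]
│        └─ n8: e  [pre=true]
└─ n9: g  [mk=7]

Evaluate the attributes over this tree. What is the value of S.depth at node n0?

1. n1.wid = "rq"  ["rq"]
2. n2.tag = 17  [len(D.wid) + 15]
3. n2.env = "rqw"  [D.wid ++ "w"]
4. n4.wid = "zv"  ["zv"]
5. n5.pre = false  [terminal]
6. n6.tag = 2  [terminal]
7. n7.lab = -4  [terminal]
8. n4.off = 12  [a.lab * -1 + 8]
9. n4.idx = true  [e.pre == false]
10. n8.pre = true  [terminal]
11. n3.depth = false  [D.idx == false]
12. n3.mk = false  [false]
13. n2.acc = -6  [B.tag * 3 - 57]
14. n1.off = 26  [len(D.wid) + 24]
15. n1.idx = false  [B.acc > -6]
16. n9.mk = 7  [terminal]
17. n0.depth = true  [D.idx == false]
18. n0.mk = false  [false]

true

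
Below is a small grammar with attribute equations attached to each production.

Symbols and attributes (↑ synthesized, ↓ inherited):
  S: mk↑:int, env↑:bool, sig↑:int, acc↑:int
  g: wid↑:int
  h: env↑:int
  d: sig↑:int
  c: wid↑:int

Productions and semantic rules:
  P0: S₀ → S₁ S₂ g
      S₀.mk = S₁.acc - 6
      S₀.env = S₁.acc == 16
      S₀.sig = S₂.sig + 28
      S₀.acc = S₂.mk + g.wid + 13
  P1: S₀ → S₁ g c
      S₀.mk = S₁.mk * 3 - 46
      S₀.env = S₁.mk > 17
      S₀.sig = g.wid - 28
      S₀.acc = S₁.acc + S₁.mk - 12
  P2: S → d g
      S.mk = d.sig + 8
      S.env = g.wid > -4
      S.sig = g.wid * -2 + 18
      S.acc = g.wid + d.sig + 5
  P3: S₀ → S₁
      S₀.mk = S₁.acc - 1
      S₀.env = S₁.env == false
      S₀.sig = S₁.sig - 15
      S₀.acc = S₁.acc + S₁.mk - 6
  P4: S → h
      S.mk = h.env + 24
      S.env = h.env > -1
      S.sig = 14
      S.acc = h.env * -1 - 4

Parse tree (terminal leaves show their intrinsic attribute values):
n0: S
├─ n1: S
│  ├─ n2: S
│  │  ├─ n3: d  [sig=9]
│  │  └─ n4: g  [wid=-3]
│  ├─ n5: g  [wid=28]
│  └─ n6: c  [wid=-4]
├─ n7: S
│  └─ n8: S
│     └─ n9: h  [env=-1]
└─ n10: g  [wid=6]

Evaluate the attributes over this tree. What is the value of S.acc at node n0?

15

1. n3.sig = 9  [terminal]
2. n4.wid = -3  [terminal]
3. n2.mk = 17  [d.sig + 8]
4. n2.env = true  [g.wid > -4]
5. n2.sig = 24  [g.wid * -2 + 18]
6. n2.acc = 11  [g.wid + d.sig + 5]
7. n5.wid = 28  [terminal]
8. n6.wid = -4  [terminal]
9. n1.mk = 5  [S₁.mk * 3 - 46]
10. n1.env = false  [S₁.mk > 17]
11. n1.sig = 0  [g.wid - 28]
12. n1.acc = 16  [S₁.acc + S₁.mk - 12]
13. n9.env = -1  [terminal]
14. n8.mk = 23  [h.env + 24]
15. n8.env = false  [h.env > -1]
16. n8.sig = 14  [14]
17. n8.acc = -3  [h.env * -1 - 4]
18. n7.mk = -4  [S₁.acc - 1]
19. n7.env = true  [S₁.env == false]
20. n7.sig = -1  [S₁.sig - 15]
21. n7.acc = 14  [S₁.acc + S₁.mk - 6]
22. n10.wid = 6  [terminal]
23. n0.mk = 10  [S₁.acc - 6]
24. n0.env = true  [S₁.acc == 16]
25. n0.sig = 27  [S₂.sig + 28]
26. n0.acc = 15  [S₂.mk + g.wid + 13]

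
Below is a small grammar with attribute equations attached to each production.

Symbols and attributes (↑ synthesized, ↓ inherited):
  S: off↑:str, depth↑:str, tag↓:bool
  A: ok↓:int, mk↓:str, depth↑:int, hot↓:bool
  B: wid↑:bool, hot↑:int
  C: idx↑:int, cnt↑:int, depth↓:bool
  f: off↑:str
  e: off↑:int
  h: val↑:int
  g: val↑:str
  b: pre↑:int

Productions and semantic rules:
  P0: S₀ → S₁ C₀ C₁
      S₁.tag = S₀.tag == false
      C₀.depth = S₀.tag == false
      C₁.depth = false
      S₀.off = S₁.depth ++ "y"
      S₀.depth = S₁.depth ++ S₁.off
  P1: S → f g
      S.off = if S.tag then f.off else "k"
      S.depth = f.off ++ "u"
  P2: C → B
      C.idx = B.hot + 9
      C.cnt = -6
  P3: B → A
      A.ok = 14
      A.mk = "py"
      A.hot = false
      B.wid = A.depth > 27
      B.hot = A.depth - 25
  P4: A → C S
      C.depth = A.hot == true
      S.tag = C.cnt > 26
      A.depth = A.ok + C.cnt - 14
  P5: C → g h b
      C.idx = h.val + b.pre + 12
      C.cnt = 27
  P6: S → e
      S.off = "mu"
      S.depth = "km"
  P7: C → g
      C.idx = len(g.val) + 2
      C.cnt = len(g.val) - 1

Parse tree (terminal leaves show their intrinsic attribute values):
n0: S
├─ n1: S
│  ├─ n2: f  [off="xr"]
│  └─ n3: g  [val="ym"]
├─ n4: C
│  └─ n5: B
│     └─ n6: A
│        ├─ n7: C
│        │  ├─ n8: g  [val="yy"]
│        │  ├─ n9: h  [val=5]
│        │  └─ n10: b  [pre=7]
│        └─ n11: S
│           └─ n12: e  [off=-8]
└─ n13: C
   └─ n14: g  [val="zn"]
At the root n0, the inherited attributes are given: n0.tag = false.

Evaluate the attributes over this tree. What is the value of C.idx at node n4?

1. n0.tag = false  [given at root]
2. n1.tag = true  [S₀.tag == false]
3. n2.off = "xr"  [terminal]
4. n3.val = "ym"  [terminal]
5. n1.off = "xr"  [if S.tag then f.off else "k"]
6. n1.depth = "xru"  [f.off ++ "u"]
7. n4.depth = true  [S₀.tag == false]
8. n6.ok = 14  [14]
9. n6.mk = "py"  ["py"]
10. n6.hot = false  [false]
11. n7.depth = false  [A.hot == true]
12. n8.val = "yy"  [terminal]
13. n9.val = 5  [terminal]
14. n10.pre = 7  [terminal]
15. n7.idx = 24  [h.val + b.pre + 12]
16. n7.cnt = 27  [27]
17. n11.tag = true  [C.cnt > 26]
18. n12.off = -8  [terminal]
19. n11.off = "mu"  ["mu"]
20. n11.depth = "km"  ["km"]
21. n6.depth = 27  [A.ok + C.cnt - 14]
22. n5.wid = false  [A.depth > 27]
23. n5.hot = 2  [A.depth - 25]
24. n4.idx = 11  [B.hot + 9]
25. n4.cnt = -6  [-6]
26. n13.depth = false  [false]
27. n14.val = "zn"  [terminal]
28. n13.idx = 4  [len(g.val) + 2]
29. n13.cnt = 1  [len(g.val) - 1]
30. n0.off = "xruy"  [S₁.depth ++ "y"]
31. n0.depth = "xruxr"  [S₁.depth ++ S₁.off]

11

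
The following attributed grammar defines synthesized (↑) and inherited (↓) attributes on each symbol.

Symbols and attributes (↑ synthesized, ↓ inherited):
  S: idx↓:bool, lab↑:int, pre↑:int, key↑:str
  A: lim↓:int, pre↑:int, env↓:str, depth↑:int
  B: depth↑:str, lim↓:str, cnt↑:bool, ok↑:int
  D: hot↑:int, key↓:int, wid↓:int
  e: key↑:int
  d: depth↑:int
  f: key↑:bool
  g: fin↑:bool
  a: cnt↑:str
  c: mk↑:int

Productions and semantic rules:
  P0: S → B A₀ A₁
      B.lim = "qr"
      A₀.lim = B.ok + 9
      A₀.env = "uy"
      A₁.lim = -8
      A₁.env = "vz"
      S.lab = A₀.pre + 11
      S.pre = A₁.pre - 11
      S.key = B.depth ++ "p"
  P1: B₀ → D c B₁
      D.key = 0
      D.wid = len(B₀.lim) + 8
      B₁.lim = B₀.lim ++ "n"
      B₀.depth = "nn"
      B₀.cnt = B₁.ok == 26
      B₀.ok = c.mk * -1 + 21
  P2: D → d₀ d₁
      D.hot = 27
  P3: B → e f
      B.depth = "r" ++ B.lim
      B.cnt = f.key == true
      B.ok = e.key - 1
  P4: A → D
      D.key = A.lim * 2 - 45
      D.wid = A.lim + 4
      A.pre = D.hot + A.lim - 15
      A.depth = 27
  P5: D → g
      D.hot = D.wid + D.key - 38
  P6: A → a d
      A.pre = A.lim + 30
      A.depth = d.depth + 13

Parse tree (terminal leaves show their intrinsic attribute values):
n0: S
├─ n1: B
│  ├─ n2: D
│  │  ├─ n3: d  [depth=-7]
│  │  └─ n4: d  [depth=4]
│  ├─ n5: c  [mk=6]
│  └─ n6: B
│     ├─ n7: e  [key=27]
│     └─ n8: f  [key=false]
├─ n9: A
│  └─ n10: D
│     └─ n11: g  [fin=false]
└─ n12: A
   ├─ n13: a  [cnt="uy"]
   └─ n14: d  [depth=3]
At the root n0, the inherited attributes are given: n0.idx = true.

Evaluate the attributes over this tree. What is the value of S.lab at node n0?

1. n0.idx = true  [given at root]
2. n1.lim = "qr"  ["qr"]
3. n2.key = 0  [0]
4. n2.wid = 10  [len(B₀.lim) + 8]
5. n3.depth = -7  [terminal]
6. n4.depth = 4  [terminal]
7. n2.hot = 27  [27]
8. n5.mk = 6  [terminal]
9. n6.lim = "qrn"  [B₀.lim ++ "n"]
10. n7.key = 27  [terminal]
11. n8.key = false  [terminal]
12. n6.depth = "rqrn"  ["r" ++ B.lim]
13. n6.cnt = false  [f.key == true]
14. n6.ok = 26  [e.key - 1]
15. n1.depth = "nn"  ["nn"]
16. n1.cnt = true  [B₁.ok == 26]
17. n1.ok = 15  [c.mk * -1 + 21]
18. n9.lim = 24  [B.ok + 9]
19. n9.env = "uy"  ["uy"]
20. n10.key = 3  [A.lim * 2 - 45]
21. n10.wid = 28  [A.lim + 4]
22. n11.fin = false  [terminal]
23. n10.hot = -7  [D.wid + D.key - 38]
24. n9.pre = 2  [D.hot + A.lim - 15]
25. n9.depth = 27  [27]
26. n12.lim = -8  [-8]
27. n12.env = "vz"  ["vz"]
28. n13.cnt = "uy"  [terminal]
29. n14.depth = 3  [terminal]
30. n12.pre = 22  [A.lim + 30]
31. n12.depth = 16  [d.depth + 13]
32. n0.lab = 13  [A₀.pre + 11]
33. n0.pre = 11  [A₁.pre - 11]
34. n0.key = "nnp"  [B.depth ++ "p"]

13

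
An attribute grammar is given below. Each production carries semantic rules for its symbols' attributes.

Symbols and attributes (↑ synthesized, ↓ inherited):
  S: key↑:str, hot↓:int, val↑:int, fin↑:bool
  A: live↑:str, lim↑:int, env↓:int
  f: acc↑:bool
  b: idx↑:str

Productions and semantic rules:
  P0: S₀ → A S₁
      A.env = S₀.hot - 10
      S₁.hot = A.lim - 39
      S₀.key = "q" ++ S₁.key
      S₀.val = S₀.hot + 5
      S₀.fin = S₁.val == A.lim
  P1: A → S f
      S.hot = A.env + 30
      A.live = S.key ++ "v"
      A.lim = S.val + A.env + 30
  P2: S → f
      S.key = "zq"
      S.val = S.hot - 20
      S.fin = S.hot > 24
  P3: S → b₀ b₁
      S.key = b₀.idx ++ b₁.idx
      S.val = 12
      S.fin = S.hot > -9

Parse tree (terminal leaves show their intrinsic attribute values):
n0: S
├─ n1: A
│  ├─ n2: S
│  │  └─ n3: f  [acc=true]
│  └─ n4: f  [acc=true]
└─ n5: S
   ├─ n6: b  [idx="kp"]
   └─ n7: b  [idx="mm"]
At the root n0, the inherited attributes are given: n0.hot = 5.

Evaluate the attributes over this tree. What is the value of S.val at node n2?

1. n0.hot = 5  [given at root]
2. n1.env = -5  [S₀.hot - 10]
3. n2.hot = 25  [A.env + 30]
4. n3.acc = true  [terminal]
5. n2.key = "zq"  ["zq"]
6. n2.val = 5  [S.hot - 20]
7. n2.fin = true  [S.hot > 24]
8. n4.acc = true  [terminal]
9. n1.live = "zqv"  [S.key ++ "v"]
10. n1.lim = 30  [S.val + A.env + 30]
11. n5.hot = -9  [A.lim - 39]
12. n6.idx = "kp"  [terminal]
13. n7.idx = "mm"  [terminal]
14. n5.key = "kpmm"  [b₀.idx ++ b₁.idx]
15. n5.val = 12  [12]
16. n5.fin = false  [S.hot > -9]
17. n0.key = "qkpmm"  ["q" ++ S₁.key]
18. n0.val = 10  [S₀.hot + 5]
19. n0.fin = false  [S₁.val == A.lim]

5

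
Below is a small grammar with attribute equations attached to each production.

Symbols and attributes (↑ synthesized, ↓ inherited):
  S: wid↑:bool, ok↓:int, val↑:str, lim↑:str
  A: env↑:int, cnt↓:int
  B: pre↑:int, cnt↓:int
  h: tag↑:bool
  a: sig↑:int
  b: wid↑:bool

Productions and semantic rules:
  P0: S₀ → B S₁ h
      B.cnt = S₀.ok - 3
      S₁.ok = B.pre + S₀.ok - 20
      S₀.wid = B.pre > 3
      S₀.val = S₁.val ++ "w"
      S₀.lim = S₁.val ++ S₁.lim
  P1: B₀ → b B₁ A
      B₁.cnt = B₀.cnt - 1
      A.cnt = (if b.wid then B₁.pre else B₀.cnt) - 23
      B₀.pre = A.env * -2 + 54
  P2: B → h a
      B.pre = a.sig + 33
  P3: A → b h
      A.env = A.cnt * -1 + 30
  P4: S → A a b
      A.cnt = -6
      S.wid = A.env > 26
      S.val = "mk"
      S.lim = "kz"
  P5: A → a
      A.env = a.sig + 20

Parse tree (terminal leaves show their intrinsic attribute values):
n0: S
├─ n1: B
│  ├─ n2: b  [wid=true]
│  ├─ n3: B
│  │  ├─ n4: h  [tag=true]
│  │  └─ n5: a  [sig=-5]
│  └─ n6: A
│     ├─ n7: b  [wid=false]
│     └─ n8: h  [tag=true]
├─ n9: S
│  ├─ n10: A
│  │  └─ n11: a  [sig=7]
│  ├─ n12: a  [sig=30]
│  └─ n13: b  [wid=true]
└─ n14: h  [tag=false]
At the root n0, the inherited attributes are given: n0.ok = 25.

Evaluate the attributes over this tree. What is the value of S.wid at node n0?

true

1. n0.ok = 25  [given at root]
2. n1.cnt = 22  [S₀.ok - 3]
3. n2.wid = true  [terminal]
4. n3.cnt = 21  [B₀.cnt - 1]
5. n4.tag = true  [terminal]
6. n5.sig = -5  [terminal]
7. n3.pre = 28  [a.sig + 33]
8. n6.cnt = 5  [(if b.wid then B₁.pre else B₀.cnt) - 23]
9. n7.wid = false  [terminal]
10. n8.tag = true  [terminal]
11. n6.env = 25  [A.cnt * -1 + 30]
12. n1.pre = 4  [A.env * -2 + 54]
13. n9.ok = 9  [B.pre + S₀.ok - 20]
14. n10.cnt = -6  [-6]
15. n11.sig = 7  [terminal]
16. n10.env = 27  [a.sig + 20]
17. n12.sig = 30  [terminal]
18. n13.wid = true  [terminal]
19. n9.wid = true  [A.env > 26]
20. n9.val = "mk"  ["mk"]
21. n9.lim = "kz"  ["kz"]
22. n14.tag = false  [terminal]
23. n0.wid = true  [B.pre > 3]
24. n0.val = "mkw"  [S₁.val ++ "w"]
25. n0.lim = "mkkz"  [S₁.val ++ S₁.lim]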